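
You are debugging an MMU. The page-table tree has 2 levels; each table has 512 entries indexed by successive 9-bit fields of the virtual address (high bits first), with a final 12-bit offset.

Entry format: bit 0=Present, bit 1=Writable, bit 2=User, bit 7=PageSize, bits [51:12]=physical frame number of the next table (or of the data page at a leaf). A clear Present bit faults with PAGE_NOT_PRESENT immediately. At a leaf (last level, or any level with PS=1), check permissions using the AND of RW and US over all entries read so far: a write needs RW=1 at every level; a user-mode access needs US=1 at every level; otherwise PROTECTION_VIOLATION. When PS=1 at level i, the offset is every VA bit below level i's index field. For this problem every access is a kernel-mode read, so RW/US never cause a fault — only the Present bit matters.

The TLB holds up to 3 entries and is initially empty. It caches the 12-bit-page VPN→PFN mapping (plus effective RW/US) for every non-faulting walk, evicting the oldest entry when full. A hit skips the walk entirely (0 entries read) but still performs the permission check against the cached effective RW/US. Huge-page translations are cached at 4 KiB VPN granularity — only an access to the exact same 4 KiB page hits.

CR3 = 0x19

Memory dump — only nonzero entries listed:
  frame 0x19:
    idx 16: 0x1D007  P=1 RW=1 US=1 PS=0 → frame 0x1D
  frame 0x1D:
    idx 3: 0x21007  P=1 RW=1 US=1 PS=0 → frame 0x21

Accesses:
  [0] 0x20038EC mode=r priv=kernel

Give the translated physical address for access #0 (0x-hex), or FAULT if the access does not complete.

Trace:
#0 VA=0x20038EC (r,kernel):
  L0: frame=0x19 idx=16 entry=0x1D007 [P=1 RW=1 US=1 PS=0]
  L1: frame=0x1D idx=3 entry=0x21007 [P=1 RW=1 US=1 PS=0]
  ✓ 0x218EC  — 2 lookups

Access #0 PA: 0x218EC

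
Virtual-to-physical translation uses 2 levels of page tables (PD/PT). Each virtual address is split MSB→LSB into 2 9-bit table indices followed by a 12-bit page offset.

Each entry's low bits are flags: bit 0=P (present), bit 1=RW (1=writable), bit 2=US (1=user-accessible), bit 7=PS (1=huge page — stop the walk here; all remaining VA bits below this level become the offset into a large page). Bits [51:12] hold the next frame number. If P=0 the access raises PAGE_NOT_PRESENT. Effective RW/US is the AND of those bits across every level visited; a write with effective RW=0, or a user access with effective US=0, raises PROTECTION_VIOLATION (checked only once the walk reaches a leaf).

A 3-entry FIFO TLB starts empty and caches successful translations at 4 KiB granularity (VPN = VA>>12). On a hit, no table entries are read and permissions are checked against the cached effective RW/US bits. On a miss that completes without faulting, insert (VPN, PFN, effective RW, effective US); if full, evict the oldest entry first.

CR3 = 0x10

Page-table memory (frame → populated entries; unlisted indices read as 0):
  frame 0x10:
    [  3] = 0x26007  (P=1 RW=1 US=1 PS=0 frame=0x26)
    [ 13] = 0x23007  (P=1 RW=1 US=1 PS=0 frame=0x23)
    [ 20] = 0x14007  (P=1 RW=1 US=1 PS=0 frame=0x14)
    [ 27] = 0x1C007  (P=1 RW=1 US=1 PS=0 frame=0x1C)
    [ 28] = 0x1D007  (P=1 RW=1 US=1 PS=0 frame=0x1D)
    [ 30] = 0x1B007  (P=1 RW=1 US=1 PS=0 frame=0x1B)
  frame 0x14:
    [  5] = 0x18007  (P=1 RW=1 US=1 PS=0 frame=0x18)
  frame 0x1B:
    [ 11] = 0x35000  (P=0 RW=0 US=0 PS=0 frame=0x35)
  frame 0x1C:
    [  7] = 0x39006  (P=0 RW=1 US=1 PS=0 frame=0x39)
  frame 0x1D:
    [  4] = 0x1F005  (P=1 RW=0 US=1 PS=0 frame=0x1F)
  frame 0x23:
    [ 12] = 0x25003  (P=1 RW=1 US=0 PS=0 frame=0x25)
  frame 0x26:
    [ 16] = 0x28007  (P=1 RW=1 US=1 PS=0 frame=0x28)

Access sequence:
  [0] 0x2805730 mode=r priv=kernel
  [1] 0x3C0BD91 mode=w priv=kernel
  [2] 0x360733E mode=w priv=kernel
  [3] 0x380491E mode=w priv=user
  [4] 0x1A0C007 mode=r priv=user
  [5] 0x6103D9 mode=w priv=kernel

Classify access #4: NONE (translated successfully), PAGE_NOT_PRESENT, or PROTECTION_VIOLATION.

Per-access translation:
#0 VA=0x2805730 (r,kernel):
  L0 @0x10[20] → 0x14007  P=1,RW=1,US=1,PS=0
  L1 @0x14[5] → 0x18007  P=1,RW=1,US=1,PS=0
  ✓ 0x18730  — 2 lookups
#1 VA=0x3C0BD91 (w,kernel):
  L0 @0x10[30] → 0x1B007  P=1,RW=1,US=1,PS=0
  L1 @0x1B[11] → 0x35000  P=0,RW=0,US=0,PS=0
  → PAGE_NOT_PRESENT  (2 entries read)
#2 VA=0x360733E (w,kernel):
  L0 @0x10[27] → 0x1C007  P=1,RW=1,US=1,PS=0
  L1 @0x1C[7] → 0x39006  P=0,RW=1,US=1,PS=0
  → PAGE_NOT_PRESENT  (2 entries read)
#3 VA=0x380491E (w,user):
  L0 @0x10[28] → 0x1D007  P=1,RW=1,US=1,PS=0
  L1 @0x1D[4] → 0x1F005  P=1,RW=0,US=1,PS=0
  → PROTECTION_VIOLATION  (2 entries read)
#4 VA=0x1A0C007 (r,user):
  L0 @0x10[13] → 0x23007  P=1,RW=1,US=1,PS=0
  L1 @0x23[12] → 0x25003  P=1,RW=1,US=0,PS=0
  → PROTECTION_VIOLATION  (2 entries read)
#5 VA=0x6103D9 (w,kernel):
  L0 @0x10[3] → 0x26007  P=1,RW=1,US=1,PS=0
  L1 @0x26[16] → 0x28007  P=1,RW=1,US=1,PS=0
  ✓ 0x283D9  — 2 lookups

Access #4 fault: PROTECTION_VIOLATION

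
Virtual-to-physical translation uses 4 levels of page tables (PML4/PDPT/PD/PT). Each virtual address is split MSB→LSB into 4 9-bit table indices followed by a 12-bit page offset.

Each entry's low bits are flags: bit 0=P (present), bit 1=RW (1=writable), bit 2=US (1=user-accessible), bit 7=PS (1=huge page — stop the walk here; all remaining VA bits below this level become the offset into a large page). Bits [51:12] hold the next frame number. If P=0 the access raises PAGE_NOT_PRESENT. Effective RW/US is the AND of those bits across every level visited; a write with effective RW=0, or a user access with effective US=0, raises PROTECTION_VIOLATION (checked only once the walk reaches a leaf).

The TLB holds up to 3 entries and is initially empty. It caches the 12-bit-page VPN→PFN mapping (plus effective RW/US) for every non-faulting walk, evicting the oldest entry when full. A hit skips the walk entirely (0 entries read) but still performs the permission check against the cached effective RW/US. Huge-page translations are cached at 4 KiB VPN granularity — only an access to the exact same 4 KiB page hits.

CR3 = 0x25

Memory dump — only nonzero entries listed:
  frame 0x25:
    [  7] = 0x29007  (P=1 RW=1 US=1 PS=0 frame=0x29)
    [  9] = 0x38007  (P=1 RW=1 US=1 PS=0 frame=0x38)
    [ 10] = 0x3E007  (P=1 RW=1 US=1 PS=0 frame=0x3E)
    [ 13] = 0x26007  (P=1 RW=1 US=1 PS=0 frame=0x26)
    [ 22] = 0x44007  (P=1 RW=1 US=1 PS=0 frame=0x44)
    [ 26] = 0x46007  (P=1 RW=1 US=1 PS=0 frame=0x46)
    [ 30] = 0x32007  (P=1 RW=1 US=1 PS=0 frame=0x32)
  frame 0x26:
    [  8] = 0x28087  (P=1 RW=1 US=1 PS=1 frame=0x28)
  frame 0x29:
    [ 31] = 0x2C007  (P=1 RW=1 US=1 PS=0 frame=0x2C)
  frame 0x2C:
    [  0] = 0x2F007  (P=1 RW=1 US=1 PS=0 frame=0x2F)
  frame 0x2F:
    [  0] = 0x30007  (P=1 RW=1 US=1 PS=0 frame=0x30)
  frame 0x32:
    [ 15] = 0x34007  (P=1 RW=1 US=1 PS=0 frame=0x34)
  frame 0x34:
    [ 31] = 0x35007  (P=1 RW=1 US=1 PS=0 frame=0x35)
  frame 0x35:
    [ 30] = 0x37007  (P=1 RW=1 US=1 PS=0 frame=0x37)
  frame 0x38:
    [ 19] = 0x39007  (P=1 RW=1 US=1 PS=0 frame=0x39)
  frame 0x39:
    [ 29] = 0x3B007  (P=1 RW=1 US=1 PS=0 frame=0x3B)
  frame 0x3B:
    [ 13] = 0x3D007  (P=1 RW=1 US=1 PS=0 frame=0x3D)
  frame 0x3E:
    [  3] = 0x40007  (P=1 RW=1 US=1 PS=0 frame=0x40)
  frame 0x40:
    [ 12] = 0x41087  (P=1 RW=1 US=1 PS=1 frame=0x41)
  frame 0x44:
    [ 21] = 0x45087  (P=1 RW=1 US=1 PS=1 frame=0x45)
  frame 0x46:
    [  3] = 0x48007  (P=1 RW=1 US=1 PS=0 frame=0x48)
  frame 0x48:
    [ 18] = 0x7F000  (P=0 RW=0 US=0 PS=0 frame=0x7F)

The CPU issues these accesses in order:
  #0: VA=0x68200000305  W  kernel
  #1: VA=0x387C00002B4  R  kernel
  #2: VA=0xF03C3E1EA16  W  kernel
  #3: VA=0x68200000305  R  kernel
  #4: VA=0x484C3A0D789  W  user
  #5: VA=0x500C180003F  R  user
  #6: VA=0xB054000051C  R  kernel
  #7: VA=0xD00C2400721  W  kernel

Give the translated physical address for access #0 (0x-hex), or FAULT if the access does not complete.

Trace:
#0 VA=0x68200000305 (w,kernel):
  lvl0: tbl 0x25, slot 13 ⇒ 0x26007 (P1/RW1/US1/PS0)
  lvl1: tbl 0x26, slot 8 ⇒ 0x28087 (P1/RW1/US1/PS1)
  ⇒ phys 0x28305 (huge @L1)  [2 reads]
#1 VA=0x387C00002B4 (r,kernel):
  lvl0: tbl 0x25, slot 7 ⇒ 0x29007 (P1/RW1/US1/PS0)
  lvl1: tbl 0x29, slot 31 ⇒ 0x2C007 (P1/RW1/US1/PS0)
  lvl2: tbl 0x2C, slot 0 ⇒ 0x2F007 (P1/RW1/US1/PS0)
  lvl3: tbl 0x2F, slot 0 ⇒ 0x30007 (P1/RW1/US1/PS0)
  ⇒ phys 0x302B4  [4 reads]
#2 VA=0xF03C3E1EA16 (w,kernel):
  lvl0: tbl 0x25, slot 30 ⇒ 0x32007 (P1/RW1/US1/PS0)
  lvl1: tbl 0x32, slot 15 ⇒ 0x34007 (P1/RW1/US1/PS0)
  lvl2: tbl 0x34, slot 31 ⇒ 0x35007 (P1/RW1/US1/PS0)
  lvl3: tbl 0x35, slot 30 ⇒ 0x37007 (P1/RW1/US1/PS0)
  ⇒ phys 0x37A16  [4 reads]
#3 VA=0x68200000305 (r,kernel):
  TLB hit vpn=0x68200000 → PA=0x28305
#4 VA=0x484C3A0D789 (w,user):
  lvl0: tbl 0x25, slot 9 ⇒ 0x38007 (P1/RW1/US1/PS0)
  lvl1: tbl 0x38, slot 19 ⇒ 0x39007 (P1/RW1/US1/PS0)
  lvl2: tbl 0x39, slot 29 ⇒ 0x3B007 (P1/RW1/US1/PS0)
  lvl3: tbl 0x3B, slot 13 ⇒ 0x3D007 (P1/RW1/US1/PS0)
  ⇒ phys 0x3D789  [4 reads]
#5 VA=0x500C180003F (r,user):
  lvl0: tbl 0x25, slot 10 ⇒ 0x3E007 (P1/RW1/US1/PS0)
  lvl1: tbl 0x3E, slot 3 ⇒ 0x40007 (P1/RW1/US1/PS0)
  lvl2: tbl 0x40, slot 12 ⇒ 0x41087 (P1/RW1/US1/PS1)
  ⇒ phys 0x4103F (huge @L2)  [3 reads]
#6 VA=0xB054000051C (r,kernel):
  lvl0: tbl 0x25, slot 22 ⇒ 0x44007 (P1/RW1/US1/PS0)
  lvl1: tbl 0x44, slot 21 ⇒ 0x45087 (P1/RW1/US1/PS1)
  ⇒ phys 0x4551C (huge @L1)  [2 reads]
#7 VA=0xD00C2400721 (w,kernel):
  lvl0: tbl 0x25, slot 26 ⇒ 0x46007 (P1/RW1/US1/PS0)
  lvl1: tbl 0x46, slot 3 ⇒ 0x48007 (P1/RW1/US1/PS0)
  lvl2: tbl 0x48, slot 18 ⇒ 0x7F000 (P0/RW0/US0/PS0)
  ✗ PAGE_NOT_PRESENT  [3 reads]

Access #0 PA: 0x28305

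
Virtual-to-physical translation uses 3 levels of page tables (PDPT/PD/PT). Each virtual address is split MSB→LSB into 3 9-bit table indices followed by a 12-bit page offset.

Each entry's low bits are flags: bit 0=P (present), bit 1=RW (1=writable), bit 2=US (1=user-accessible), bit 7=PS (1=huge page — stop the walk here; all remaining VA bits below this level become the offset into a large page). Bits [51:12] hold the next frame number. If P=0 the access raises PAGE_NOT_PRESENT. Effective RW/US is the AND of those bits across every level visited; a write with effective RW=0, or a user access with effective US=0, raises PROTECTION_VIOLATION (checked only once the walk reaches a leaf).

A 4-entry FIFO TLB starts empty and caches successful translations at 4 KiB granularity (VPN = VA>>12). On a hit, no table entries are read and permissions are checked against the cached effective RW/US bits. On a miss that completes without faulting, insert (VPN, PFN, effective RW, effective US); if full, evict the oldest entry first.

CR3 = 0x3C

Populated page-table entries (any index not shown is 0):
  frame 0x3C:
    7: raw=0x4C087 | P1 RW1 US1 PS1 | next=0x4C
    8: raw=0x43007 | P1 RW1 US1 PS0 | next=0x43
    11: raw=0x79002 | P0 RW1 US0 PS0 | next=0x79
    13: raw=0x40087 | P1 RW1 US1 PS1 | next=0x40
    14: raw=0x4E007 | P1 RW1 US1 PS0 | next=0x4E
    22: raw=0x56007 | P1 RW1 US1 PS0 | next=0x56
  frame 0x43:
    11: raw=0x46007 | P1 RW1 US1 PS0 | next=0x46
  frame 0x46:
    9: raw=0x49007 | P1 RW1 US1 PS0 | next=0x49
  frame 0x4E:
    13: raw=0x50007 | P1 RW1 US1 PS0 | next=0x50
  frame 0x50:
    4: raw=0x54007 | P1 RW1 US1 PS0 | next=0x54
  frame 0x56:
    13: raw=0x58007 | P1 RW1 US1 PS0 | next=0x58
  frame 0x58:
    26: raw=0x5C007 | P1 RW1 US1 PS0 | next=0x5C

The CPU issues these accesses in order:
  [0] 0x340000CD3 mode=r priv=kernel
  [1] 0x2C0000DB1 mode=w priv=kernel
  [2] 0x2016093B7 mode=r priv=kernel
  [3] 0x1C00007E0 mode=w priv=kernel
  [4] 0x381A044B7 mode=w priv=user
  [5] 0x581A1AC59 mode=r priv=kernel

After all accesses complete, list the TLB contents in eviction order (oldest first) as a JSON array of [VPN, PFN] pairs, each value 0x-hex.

Walk each access:
#0 VA=0x340000CD3 (r,kernel):
  L0: frame=0x3C idx=13 entry=0x40087 [P=1 RW=1 US=1 PS=1]
  ⇒ phys 0x40CD3 (huge @L0)  [1 reads]
#1 VA=0x2C0000DB1 (w,kernel):
  L0: frame=0x3C idx=11 entry=0x79002 [P=0 RW=1 US=0 PS=0]
  ✗ PAGE_NOT_PRESENT  [1 reads]
#2 VA=0x2016093B7 (r,kernel):
  L0: frame=0x3C idx=8 entry=0x43007 [P=1 RW=1 US=1 PS=0]
  L1: frame=0x43 idx=11 entry=0x46007 [P=1 RW=1 US=1 PS=0]
  L2: frame=0x46 idx=9 entry=0x49007 [P=1 RW=1 US=1 PS=0]
  ⇒ phys 0x493B7  [3 reads]
#3 VA=0x1C00007E0 (w,kernel):
  L0: frame=0x3C idx=7 entry=0x4C087 [P=1 RW=1 US=1 PS=1]
  ⇒ phys 0x4C7E0 (huge @L0)  [1 reads]
#4 VA=0x381A044B7 (w,user):
  L0: frame=0x3C idx=14 entry=0x4E007 [P=1 RW=1 US=1 PS=0]
  L1: frame=0x4E idx=13 entry=0x50007 [P=1 RW=1 US=1 PS=0]
  L2: frame=0x50 idx=4 entry=0x54007 [P=1 RW=1 US=1 PS=0]
  ⇒ phys 0x544B7  [3 reads]
#5 VA=0x581A1AC59 (r,kernel):
  L0: frame=0x3C idx=22 entry=0x56007 [P=1 RW=1 US=1 PS=0]
  L1: frame=0x56 idx=13 entry=0x58007 [P=1 RW=1 US=1 PS=0]
  L2: frame=0x58 idx=26 entry=0x5C007 [P=1 RW=1 US=1 PS=0]
  ⇒ phys 0x5CC59  [3 reads]

TLB: [["0x201609", "0x49"], ["0x1C0000", "0x4C"], ["0x381A04", "0x54"], ["0x581A1A", "0x5C"]]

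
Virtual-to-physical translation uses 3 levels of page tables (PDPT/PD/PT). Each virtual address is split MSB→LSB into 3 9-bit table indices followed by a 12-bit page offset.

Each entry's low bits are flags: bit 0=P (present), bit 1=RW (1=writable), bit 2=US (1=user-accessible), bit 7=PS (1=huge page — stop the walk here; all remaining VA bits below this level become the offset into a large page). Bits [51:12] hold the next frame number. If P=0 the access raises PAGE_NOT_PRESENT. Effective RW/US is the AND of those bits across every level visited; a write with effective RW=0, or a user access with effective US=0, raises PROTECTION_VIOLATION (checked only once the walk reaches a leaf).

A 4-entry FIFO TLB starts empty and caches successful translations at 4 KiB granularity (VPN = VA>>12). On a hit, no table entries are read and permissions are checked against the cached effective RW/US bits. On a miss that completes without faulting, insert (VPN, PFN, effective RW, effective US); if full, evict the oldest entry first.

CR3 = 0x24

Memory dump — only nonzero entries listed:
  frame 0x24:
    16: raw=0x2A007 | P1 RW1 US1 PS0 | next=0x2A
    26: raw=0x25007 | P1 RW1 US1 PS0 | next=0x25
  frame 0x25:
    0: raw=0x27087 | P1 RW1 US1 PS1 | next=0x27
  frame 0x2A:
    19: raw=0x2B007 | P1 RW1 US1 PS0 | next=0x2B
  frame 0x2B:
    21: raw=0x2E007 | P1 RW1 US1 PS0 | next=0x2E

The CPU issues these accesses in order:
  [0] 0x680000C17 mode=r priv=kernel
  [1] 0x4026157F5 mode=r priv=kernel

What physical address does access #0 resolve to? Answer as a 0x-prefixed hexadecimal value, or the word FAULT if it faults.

Per-access translation:
#0 VA=0x680000C17 (r,kernel):
  [0] read 0x24 idx=26: raw=0x25007 flags P=1 W=1 U=1 S=0
  [1] read 0x25 idx=0: raw=0x27087 flags P=1 W=1 U=1 S=1
  → PA=0x27C17 (huge @L1)  (2 entries read)
#1 VA=0x4026157F5 (r,kernel):
  [0] read 0x24 idx=16: raw=0x2A007 flags P=1 W=1 U=1 S=0
  [1] read 0x2A idx=19: raw=0x2B007 flags P=1 W=1 U=1 S=0
  [2] read 0x2B idx=21: raw=0x2E007 flags P=1 W=1 U=1 S=0
  → PA=0x2E7F5  (3 entries read)

Access #0 PA: 0x27C17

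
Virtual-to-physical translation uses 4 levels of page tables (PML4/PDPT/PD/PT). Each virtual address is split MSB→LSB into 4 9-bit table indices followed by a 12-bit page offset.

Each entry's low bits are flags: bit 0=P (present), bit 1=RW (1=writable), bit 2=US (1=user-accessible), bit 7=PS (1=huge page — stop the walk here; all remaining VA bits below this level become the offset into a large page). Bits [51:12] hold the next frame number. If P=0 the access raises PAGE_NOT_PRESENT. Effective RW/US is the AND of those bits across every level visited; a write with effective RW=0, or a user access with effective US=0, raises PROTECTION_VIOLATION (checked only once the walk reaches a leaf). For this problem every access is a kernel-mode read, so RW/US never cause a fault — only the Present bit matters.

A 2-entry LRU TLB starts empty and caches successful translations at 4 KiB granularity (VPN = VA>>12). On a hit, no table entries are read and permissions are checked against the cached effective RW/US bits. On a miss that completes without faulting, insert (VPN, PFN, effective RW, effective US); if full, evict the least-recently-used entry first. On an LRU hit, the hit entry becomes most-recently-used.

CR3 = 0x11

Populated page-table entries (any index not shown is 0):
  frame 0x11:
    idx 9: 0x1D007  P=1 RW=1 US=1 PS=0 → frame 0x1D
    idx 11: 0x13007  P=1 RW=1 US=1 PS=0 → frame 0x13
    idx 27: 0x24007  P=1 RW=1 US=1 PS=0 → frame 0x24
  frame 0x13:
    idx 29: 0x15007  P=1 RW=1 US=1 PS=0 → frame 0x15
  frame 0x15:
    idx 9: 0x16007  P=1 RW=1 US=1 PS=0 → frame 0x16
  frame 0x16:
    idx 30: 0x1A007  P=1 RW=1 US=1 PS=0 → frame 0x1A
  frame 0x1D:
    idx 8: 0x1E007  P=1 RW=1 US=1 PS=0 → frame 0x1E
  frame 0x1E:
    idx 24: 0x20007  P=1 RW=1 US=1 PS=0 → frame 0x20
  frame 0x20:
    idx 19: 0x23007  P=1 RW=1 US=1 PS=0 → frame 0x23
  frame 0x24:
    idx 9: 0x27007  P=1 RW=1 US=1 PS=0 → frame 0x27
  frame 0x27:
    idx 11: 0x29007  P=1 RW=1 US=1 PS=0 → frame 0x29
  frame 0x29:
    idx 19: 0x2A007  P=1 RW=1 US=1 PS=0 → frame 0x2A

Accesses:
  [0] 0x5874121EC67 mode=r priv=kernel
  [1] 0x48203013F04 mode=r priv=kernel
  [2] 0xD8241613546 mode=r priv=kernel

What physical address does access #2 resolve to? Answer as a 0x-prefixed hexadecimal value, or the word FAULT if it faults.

Per-access translation:
#0 VA=0x5874121EC67 (r,kernel):
  L0 @0x11[11] → 0x13007  P=1,RW=1,US=1,PS=0
  L1 @0x13[29] → 0x15007  P=1,RW=1,US=1,PS=0
  L2 @0x15[9] → 0x16007  P=1,RW=1,US=1,PS=0
  L3 @0x16[30] → 0x1A007  P=1,RW=1,US=1,PS=0
  → PA=0x1AC67  (4 entries read)
#1 VA=0x48203013F04 (r,kernel):
  L0 @0x11[9] → 0x1D007  P=1,RW=1,US=1,PS=0
  L1 @0x1D[8] → 0x1E007  P=1,RW=1,US=1,PS=0
  L2 @0x1E[24] → 0x20007  P=1,RW=1,US=1,PS=0
  L3 @0x20[19] → 0x23007  P=1,RW=1,US=1,PS=0
  → PA=0x23F04  (4 entries read)
#2 VA=0xD8241613546 (r,kernel):
  L0 @0x11[27] → 0x24007  P=1,RW=1,US=1,PS=0
  L1 @0x24[9] → 0x27007  P=1,RW=1,US=1,PS=0
  L2 @0x27[11] → 0x29007  P=1,RW=1,US=1,PS=0
  L3 @0x29[19] → 0x2A007  P=1,RW=1,US=1,PS=0
  → PA=0x2A546  (4 entries read)

Access #2 PA: 0x2A546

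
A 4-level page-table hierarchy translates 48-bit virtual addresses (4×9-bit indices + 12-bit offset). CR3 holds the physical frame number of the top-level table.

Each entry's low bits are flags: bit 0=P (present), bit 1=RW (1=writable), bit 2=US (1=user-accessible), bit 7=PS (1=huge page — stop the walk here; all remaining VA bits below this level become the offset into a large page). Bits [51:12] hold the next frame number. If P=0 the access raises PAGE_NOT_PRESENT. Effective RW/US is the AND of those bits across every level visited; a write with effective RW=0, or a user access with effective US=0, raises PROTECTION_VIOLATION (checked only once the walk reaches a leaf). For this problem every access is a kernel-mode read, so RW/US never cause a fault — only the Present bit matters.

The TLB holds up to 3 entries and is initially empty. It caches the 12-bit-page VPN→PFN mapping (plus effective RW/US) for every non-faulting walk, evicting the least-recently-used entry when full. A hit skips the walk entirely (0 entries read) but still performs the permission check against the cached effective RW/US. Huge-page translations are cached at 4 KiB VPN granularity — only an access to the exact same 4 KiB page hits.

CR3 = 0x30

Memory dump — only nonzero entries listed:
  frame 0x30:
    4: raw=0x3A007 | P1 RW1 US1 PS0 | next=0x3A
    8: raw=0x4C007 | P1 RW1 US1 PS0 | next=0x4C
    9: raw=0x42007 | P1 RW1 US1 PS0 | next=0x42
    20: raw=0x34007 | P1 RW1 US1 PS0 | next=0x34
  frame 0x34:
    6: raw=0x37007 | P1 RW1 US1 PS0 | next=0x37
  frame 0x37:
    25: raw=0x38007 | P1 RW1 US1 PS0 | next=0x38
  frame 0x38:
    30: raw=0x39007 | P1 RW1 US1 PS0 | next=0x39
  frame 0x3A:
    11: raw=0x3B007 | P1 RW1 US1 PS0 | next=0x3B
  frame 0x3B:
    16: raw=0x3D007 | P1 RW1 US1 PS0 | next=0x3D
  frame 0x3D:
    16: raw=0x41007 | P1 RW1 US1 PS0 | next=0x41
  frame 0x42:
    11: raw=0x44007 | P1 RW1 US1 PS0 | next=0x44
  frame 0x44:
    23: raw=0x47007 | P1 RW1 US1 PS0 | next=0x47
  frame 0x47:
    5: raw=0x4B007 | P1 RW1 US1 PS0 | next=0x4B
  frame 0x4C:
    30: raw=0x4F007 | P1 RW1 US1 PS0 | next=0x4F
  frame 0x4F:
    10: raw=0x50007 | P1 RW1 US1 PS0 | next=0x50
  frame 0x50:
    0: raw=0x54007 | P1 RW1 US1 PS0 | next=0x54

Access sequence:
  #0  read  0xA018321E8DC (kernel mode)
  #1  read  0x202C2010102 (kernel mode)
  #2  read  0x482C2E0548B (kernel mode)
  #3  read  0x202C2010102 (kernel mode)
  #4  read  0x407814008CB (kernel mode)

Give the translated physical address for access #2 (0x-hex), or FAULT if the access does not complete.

Per-access translation:
#0 VA=0xA018321E8DC (r,kernel):
  [0] read 0x30 idx=20: raw=0x34007 flags P=1 W=1 U=1 S=0
  [1] read 0x34 idx=6: raw=0x37007 flags P=1 W=1 U=1 S=0
  [2] read 0x37 idx=25: raw=0x38007 flags P=1 W=1 U=1 S=0
  [3] read 0x38 idx=30: raw=0x39007 flags P=1 W=1 U=1 S=0
  ⇒ phys 0x398DC  [4 reads]
#1 VA=0x202C2010102 (r,kernel):
  [0] read 0x30 idx=4: raw=0x3A007 flags P=1 W=1 U=1 S=0
  [1] read 0x3A idx=11: raw=0x3B007 flags P=1 W=1 U=1 S=0
  [2] read 0x3B idx=16: raw=0x3D007 flags P=1 W=1 U=1 S=0
  [3] read 0x3D idx=16: raw=0x41007 flags P=1 W=1 U=1 S=0
  ⇒ phys 0x41102  [4 reads]
#2 VA=0x482C2E0548B (r,kernel):
  [0] read 0x30 idx=9: raw=0x42007 flags P=1 W=1 U=1 S=0
  [1] read 0x42 idx=11: raw=0x44007 flags P=1 W=1 U=1 S=0
  [2] read 0x44 idx=23: raw=0x47007 flags P=1 W=1 U=1 S=0
  [3] read 0x47 idx=5: raw=0x4B007 flags P=1 W=1 U=1 S=0
  ⇒ phys 0x4B48B  [4 reads]
#3 VA=0x202C2010102 (r,kernel):
  TLB hit vpn=0x202C2010 → PA=0x41102
#4 VA=0x407814008CB (r,kernel):
  [0] read 0x30 idx=8: raw=0x4C007 flags P=1 W=1 U=1 S=0
  [1] read 0x4C idx=30: raw=0x4F007 flags P=1 W=1 U=1 S=0
  [2] read 0x4F idx=10: raw=0x50007 flags P=1 W=1 U=1 S=0
  [3] read 0x50 idx=0: raw=0x54007 flags P=1 W=1 U=1 S=0
  ⇒ phys 0x548CB  [4 reads]

Access #2 PA: 0x4B48B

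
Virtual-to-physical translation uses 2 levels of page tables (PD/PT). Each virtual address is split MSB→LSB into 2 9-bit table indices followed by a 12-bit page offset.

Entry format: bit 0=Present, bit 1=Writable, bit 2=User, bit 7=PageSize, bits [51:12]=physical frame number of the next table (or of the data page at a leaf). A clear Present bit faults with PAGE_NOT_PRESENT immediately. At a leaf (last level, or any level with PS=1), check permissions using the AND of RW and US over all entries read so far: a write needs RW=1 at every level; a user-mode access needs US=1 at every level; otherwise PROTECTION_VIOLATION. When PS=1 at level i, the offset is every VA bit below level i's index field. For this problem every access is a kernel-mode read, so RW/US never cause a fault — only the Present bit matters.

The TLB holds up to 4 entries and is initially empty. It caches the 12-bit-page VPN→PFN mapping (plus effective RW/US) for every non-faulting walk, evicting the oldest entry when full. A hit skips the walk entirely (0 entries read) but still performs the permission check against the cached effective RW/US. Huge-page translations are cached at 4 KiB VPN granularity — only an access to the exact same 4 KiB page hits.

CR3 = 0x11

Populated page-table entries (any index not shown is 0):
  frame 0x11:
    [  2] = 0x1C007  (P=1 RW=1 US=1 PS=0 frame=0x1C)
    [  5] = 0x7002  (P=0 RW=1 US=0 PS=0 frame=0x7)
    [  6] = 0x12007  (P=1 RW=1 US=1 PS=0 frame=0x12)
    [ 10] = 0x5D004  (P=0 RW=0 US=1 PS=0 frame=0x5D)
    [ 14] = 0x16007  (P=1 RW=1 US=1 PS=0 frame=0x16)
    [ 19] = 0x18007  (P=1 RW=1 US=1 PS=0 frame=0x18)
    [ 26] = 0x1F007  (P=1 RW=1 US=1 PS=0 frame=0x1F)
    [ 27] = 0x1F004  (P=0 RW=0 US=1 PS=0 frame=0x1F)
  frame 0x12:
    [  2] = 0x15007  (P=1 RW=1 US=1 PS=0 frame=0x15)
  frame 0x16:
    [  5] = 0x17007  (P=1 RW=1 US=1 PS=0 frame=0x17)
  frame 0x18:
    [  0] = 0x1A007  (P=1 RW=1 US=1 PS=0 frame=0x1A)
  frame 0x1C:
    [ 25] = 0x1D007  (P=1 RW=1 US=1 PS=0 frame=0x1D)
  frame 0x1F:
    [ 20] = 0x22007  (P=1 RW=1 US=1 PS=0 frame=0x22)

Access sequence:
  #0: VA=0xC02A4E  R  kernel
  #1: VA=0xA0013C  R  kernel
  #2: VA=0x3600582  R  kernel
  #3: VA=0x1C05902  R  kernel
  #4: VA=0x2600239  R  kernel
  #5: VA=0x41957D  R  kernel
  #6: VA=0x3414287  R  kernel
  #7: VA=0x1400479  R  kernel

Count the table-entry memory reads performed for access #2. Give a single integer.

Trace:
#0 VA=0xC02A4E (r,kernel):
  [0] read 0x11 idx=6: raw=0x12007 flags P=1 W=1 U=1 S=0
  [1] read 0x12 idx=2: raw=0x15007 flags P=1 W=1 U=1 S=0
  → PA=0x15A4E  (2 entries read)
#1 VA=0xA0013C (r,kernel):
  [0] read 0x11 idx=5: raw=0x7002 flags P=0 W=1 U=0 S=0
  → PAGE_NOT_PRESENT  (1 entries read)
#2 VA=0x3600582 (r,kernel):
  [0] read 0x11 idx=27: raw=0x1F004 flags P=0 W=0 U=1 S=0
  → PAGE_NOT_PRESENT  (1 entries read)
#3 VA=0x1C05902 (r,kernel):
  [0] read 0x11 idx=14: raw=0x16007 flags P=1 W=1 U=1 S=0
  [1] read 0x16 idx=5: raw=0x17007 flags P=1 W=1 U=1 S=0
  → PA=0x17902  (2 entries read)
#4 VA=0x2600239 (r,kernel):
  [0] read 0x11 idx=19: raw=0x18007 flags P=1 W=1 U=1 S=0
  [1] read 0x18 idx=0: raw=0x1A007 flags P=1 W=1 U=1 S=0
  → PA=0x1A239  (2 entries read)
#5 VA=0x41957D (r,kernel):
  [0] read 0x11 idx=2: raw=0x1C007 flags P=1 W=1 U=1 S=0
  [1] read 0x1C idx=25: raw=0x1D007 flags P=1 W=1 U=1 S=0
  → PA=0x1D57D  (2 entries read)
#6 VA=0x3414287 (r,kernel):
  [0] read 0x11 idx=26: raw=0x1F007 flags P=1 W=1 U=1 S=0
  [1] read 0x1F idx=20: raw=0x22007 flags P=1 W=1 U=1 S=0
  → PA=0x22287  (2 entries read)
#7 VA=0x1400479 (r,kernel):
  [0] read 0x11 idx=10: raw=0x5D004 flags P=0 W=0 U=1 S=0
  → PAGE_NOT_PRESENT  (1 entries read)

Entries read for #2: 1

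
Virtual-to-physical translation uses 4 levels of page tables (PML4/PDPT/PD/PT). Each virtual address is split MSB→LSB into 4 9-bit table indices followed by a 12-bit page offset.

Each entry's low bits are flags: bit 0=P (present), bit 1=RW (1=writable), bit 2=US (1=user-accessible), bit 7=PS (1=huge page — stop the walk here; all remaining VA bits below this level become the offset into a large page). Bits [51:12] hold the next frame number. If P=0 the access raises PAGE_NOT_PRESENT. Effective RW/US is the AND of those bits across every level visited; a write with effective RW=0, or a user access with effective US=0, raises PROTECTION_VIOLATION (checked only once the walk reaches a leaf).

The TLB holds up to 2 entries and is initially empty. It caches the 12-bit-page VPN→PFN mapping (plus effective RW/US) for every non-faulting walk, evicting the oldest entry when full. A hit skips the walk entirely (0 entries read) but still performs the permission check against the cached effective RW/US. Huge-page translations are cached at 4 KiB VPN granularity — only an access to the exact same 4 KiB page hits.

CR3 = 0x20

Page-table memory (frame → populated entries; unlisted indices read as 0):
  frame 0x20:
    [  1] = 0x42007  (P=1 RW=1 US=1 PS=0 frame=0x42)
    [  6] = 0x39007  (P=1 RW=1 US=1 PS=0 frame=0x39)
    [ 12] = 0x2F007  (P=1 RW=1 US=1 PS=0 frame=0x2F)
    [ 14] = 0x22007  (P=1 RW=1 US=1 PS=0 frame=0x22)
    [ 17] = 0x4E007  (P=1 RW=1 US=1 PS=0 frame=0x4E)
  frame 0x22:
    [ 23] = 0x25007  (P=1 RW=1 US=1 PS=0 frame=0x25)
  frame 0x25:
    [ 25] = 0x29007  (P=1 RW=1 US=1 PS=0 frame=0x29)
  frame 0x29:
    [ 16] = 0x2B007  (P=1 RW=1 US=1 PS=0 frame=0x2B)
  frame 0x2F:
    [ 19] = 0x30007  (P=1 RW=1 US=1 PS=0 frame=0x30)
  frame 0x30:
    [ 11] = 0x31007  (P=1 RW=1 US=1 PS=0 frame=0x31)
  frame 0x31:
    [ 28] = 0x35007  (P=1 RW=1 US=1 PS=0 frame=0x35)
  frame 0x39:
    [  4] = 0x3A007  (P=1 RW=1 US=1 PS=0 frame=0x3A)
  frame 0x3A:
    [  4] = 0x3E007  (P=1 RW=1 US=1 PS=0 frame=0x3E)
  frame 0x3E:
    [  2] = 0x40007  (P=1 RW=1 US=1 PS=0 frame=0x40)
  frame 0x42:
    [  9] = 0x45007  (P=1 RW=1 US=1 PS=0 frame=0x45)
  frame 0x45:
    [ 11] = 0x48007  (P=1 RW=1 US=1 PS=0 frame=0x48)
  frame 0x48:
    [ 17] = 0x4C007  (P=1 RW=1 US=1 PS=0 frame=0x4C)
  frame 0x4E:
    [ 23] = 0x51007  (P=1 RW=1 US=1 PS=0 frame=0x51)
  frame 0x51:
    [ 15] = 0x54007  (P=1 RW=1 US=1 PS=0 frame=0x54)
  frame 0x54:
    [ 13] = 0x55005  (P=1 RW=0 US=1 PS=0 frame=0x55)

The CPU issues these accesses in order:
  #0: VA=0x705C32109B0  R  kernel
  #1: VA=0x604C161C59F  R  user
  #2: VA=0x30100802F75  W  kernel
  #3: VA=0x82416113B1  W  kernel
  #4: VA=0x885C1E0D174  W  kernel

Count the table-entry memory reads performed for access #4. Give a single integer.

Trace:
#0 VA=0x705C32109B0 (r,kernel):
  lvl0: tbl 0x20, slot 14 ⇒ 0x22007 (P1/RW1/US1/PS0)
  lvl1: tbl 0x22, slot 23 ⇒ 0x25007 (P1/RW1/US1/PS0)
  lvl2: tbl 0x25, slot 25 ⇒ 0x29007 (P1/RW1/US1/PS0)
  lvl3: tbl 0x29, slot 16 ⇒ 0x2B007 (P1/RW1/US1/PS0)
  ✓ 0x2B9B0  — 4 lookups
#1 VA=0x604C161C59F (r,user):
  lvl0: tbl 0x20, slot 12 ⇒ 0x2F007 (P1/RW1/US1/PS0)
  lvl1: tbl 0x2F, slot 19 ⇒ 0x30007 (P1/RW1/US1/PS0)
  lvl2: tbl 0x30, slot 11 ⇒ 0x31007 (P1/RW1/US1/PS0)
  lvl3: tbl 0x31, slot 28 ⇒ 0x35007 (P1/RW1/US1/PS0)
  ✓ 0x3559F  — 4 lookups
#2 VA=0x30100802F75 (w,kernel):
  lvl0: tbl 0x20, slot 6 ⇒ 0x39007 (P1/RW1/US1/PS0)
  lvl1: tbl 0x39, slot 4 ⇒ 0x3A007 (P1/RW1/US1/PS0)
  lvl2: tbl 0x3A, slot 4 ⇒ 0x3E007 (P1/RW1/US1/PS0)
  lvl3: tbl 0x3E, slot 2 ⇒ 0x40007 (P1/RW1/US1/PS0)
  ✓ 0x40F75  — 4 lookups
#3 VA=0x82416113B1 (w,kernel):
  lvl0: tbl 0x20, slot 1 ⇒ 0x42007 (P1/RW1/US1/PS0)
  lvl1: tbl 0x42, slot 9 ⇒ 0x45007 (P1/RW1/US1/PS0)
  lvl2: tbl 0x45, slot 11 ⇒ 0x48007 (P1/RW1/US1/PS0)
  lvl3: tbl 0x48, slot 17 ⇒ 0x4C007 (P1/RW1/US1/PS0)
  ✓ 0x4C3B1  — 4 lookups
#4 VA=0x885C1E0D174 (w,kernel):
  lvl0: tbl 0x20, slot 17 ⇒ 0x4E007 (P1/RW1/US1/PS0)
  lvl1: tbl 0x4E, slot 23 ⇒ 0x51007 (P1/RW1/US1/PS0)
  lvl2: tbl 0x51, slot 15 ⇒ 0x54007 (P1/RW1/US1/PS0)
  lvl3: tbl 0x54, slot 13 ⇒ 0x55005 (P1/RW0/US1/PS0)
  ✗ PROTECTION_VIOLATION  [4 reads]

Entries read for #4: 4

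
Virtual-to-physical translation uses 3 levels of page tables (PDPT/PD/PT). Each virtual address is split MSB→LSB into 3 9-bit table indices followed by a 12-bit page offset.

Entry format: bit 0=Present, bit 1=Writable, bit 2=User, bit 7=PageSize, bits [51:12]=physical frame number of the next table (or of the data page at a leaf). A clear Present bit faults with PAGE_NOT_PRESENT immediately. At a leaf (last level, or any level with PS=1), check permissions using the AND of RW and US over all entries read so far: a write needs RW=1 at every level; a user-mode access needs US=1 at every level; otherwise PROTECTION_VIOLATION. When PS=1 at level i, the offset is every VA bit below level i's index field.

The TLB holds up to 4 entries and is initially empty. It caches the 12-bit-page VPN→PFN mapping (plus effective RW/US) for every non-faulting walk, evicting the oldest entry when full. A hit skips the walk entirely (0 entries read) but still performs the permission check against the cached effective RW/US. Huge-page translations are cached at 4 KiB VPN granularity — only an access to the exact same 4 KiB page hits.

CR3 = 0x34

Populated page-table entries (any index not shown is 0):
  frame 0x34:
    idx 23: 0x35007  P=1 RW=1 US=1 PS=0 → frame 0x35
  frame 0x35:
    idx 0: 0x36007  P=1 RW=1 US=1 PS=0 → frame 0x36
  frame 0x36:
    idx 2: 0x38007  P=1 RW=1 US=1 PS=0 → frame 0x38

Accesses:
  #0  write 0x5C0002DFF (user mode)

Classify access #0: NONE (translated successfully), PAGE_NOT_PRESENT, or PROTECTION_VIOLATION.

Trace:
#0 VA=0x5C0002DFF (w,user):
  L0: frame=0x34 idx=23 entry=0x35007 [P=1 RW=1 US=1 PS=0]
  L1: frame=0x35 idx=0 entry=0x36007 [P=1 RW=1 US=1 PS=0]
  L2: frame=0x36 idx=2 entry=0x38007 [P=1 RW=1 US=1 PS=0]
  ⇒ phys 0x38DFF  [3 reads]

Access #0 fault: NONE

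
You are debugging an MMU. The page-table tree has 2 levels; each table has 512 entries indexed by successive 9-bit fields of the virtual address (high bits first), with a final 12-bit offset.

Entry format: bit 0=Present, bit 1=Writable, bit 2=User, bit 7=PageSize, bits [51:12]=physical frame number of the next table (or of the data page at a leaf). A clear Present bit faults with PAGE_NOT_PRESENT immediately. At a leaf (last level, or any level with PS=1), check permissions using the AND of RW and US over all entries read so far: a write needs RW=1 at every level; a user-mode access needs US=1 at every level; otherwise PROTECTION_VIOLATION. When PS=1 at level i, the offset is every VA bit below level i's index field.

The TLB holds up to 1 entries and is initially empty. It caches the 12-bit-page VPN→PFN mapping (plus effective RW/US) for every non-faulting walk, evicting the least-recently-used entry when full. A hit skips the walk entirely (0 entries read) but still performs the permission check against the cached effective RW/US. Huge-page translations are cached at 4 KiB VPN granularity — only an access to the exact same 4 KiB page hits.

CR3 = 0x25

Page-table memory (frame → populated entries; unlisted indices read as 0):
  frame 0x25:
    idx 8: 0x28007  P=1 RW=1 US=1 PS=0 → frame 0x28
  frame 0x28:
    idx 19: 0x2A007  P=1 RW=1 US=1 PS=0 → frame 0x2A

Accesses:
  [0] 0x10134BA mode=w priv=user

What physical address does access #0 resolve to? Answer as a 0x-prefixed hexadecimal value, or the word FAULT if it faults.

Trace:
#0 VA=0x10134BA (w,user):
  L0 @0x25[8] → 0x28007  P=1,RW=1,US=1,PS=0
  L1 @0x28[19] → 0x2A007  P=1,RW=1,US=1,PS=0
  ✓ 0x2A4BA  — 2 lookups

Access #0 PA: 0x2A4BA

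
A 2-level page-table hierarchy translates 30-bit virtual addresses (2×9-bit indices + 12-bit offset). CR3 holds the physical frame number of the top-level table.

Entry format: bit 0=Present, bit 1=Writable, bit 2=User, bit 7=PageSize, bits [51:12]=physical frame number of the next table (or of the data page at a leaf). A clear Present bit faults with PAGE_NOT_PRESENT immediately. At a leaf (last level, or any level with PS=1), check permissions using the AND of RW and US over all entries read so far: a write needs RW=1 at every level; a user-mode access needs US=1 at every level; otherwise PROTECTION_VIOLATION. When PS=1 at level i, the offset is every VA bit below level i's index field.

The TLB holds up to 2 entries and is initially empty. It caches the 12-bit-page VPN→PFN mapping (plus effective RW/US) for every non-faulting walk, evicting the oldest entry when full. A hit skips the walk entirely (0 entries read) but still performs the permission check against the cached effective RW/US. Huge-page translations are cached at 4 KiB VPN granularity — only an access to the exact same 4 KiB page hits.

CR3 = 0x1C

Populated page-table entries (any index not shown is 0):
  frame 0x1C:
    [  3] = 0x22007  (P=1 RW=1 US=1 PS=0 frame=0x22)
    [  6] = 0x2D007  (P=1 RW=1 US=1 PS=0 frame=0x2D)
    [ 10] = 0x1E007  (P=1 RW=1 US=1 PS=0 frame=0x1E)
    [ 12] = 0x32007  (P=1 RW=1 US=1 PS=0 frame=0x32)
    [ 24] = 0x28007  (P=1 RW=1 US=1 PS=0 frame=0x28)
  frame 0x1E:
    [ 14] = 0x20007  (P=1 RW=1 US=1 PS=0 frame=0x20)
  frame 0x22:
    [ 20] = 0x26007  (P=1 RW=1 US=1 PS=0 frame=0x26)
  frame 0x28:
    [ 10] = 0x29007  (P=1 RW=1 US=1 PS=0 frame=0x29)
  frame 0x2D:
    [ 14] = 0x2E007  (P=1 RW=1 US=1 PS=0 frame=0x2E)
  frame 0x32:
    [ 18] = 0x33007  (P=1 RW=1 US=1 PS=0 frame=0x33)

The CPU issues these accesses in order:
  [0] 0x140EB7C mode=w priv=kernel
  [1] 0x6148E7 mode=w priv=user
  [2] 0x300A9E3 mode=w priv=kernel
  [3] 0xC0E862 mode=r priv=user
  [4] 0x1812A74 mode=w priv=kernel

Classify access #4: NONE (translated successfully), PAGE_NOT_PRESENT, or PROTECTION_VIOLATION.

Per-access translation:
#0 VA=0x140EB7C (w,kernel):
  L0: frame=0x1C idx=10 entry=0x1E007 [P=1 RW=1 US=1 PS=0]
  L1: frame=0x1E idx=14 entry=0x20007 [P=1 RW=1 US=1 PS=0]
  ✓ 0x20B7C  — 2 lookups
#1 VA=0x6148E7 (w,user):
  L0: frame=0x1C idx=3 entry=0x22007 [P=1 RW=1 US=1 PS=0]
  L1: frame=0x22 idx=20 entry=0x26007 [P=1 RW=1 US=1 PS=0]
  ✓ 0x268E7  — 2 lookups
#2 VA=0x300A9E3 (w,kernel):
  L0: frame=0x1C idx=24 entry=0x28007 [P=1 RW=1 US=1 PS=0]
  L1: frame=0x28 idx=10 entry=0x29007 [P=1 RW=1 US=1 PS=0]
  ✓ 0x299E3  — 2 lookups
#3 VA=0xC0E862 (r,user):
  L0: frame=0x1C idx=6 entry=0x2D007 [P=1 RW=1 US=1 PS=0]
  L1: frame=0x2D idx=14 entry=0x2E007 [P=1 RW=1 US=1 PS=0]
  ✓ 0x2E862  — 2 lookups
#4 VA=0x1812A74 (w,kernel):
  L0: frame=0x1C idx=12 entry=0x32007 [P=1 RW=1 US=1 PS=0]
  L1: frame=0x32 idx=18 entry=0x33007 [P=1 RW=1 US=1 PS=0]
  ✓ 0x33A74  — 2 lookups

Access #4 fault: NONE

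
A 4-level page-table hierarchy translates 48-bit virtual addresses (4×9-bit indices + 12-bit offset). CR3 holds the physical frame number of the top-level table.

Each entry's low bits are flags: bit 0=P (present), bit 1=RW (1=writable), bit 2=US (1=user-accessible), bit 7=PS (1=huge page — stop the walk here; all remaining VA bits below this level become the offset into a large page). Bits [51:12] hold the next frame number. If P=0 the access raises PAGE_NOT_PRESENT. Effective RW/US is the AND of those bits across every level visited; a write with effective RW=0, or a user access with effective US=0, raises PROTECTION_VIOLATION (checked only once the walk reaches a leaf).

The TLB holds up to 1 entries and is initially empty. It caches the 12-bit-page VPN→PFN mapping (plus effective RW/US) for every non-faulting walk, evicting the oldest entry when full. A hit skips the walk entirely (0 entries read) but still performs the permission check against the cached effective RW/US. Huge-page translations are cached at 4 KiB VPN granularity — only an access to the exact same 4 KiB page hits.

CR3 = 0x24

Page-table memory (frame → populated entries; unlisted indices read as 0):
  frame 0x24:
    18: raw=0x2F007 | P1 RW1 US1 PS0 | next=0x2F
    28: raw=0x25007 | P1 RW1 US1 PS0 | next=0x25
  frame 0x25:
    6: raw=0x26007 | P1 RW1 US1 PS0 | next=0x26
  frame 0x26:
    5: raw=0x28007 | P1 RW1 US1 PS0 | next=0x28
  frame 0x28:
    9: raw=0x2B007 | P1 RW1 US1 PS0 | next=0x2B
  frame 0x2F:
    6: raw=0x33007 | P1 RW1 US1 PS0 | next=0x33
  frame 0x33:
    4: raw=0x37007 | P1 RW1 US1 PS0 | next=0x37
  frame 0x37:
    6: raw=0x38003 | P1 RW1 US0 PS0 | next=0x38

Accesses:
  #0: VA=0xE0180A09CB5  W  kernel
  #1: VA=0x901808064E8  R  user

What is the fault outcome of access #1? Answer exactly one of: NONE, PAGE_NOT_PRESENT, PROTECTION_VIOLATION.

Walk each access:
#0 VA=0xE0180A09CB5 (w,kernel):
  [0] read 0x24 idx=28: raw=0x25007 flags P=1 W=1 U=1 S=0
  [1] read 0x25 idx=6: raw=0x26007 flags P=1 W=1 U=1 S=0
  [2] read 0x26 idx=5: raw=0x28007 flags P=1 W=1 U=1 S=0
  [3] read 0x28 idx=9: raw=0x2B007 flags P=1 W=1 U=1 S=0
  ✓ 0x2BCB5  — 4 lookups
#1 VA=0x901808064E8 (r,user):
  [0] read 0x24 idx=18: raw=0x2F007 flags P=1 W=1 U=1 S=0
  [1] read 0x2F idx=6: raw=0x33007 flags P=1 W=1 U=1 S=0
  [2] read 0x33 idx=4: raw=0x37007 flags P=1 W=1 U=1 S=0
  [3] read 0x37 idx=6: raw=0x38003 flags P=1 W=1 U=0 S=0
  ✗ PROTECTION_VIOLATION  [4 reads]

Access #1 fault: PROTECTION_VIOLATION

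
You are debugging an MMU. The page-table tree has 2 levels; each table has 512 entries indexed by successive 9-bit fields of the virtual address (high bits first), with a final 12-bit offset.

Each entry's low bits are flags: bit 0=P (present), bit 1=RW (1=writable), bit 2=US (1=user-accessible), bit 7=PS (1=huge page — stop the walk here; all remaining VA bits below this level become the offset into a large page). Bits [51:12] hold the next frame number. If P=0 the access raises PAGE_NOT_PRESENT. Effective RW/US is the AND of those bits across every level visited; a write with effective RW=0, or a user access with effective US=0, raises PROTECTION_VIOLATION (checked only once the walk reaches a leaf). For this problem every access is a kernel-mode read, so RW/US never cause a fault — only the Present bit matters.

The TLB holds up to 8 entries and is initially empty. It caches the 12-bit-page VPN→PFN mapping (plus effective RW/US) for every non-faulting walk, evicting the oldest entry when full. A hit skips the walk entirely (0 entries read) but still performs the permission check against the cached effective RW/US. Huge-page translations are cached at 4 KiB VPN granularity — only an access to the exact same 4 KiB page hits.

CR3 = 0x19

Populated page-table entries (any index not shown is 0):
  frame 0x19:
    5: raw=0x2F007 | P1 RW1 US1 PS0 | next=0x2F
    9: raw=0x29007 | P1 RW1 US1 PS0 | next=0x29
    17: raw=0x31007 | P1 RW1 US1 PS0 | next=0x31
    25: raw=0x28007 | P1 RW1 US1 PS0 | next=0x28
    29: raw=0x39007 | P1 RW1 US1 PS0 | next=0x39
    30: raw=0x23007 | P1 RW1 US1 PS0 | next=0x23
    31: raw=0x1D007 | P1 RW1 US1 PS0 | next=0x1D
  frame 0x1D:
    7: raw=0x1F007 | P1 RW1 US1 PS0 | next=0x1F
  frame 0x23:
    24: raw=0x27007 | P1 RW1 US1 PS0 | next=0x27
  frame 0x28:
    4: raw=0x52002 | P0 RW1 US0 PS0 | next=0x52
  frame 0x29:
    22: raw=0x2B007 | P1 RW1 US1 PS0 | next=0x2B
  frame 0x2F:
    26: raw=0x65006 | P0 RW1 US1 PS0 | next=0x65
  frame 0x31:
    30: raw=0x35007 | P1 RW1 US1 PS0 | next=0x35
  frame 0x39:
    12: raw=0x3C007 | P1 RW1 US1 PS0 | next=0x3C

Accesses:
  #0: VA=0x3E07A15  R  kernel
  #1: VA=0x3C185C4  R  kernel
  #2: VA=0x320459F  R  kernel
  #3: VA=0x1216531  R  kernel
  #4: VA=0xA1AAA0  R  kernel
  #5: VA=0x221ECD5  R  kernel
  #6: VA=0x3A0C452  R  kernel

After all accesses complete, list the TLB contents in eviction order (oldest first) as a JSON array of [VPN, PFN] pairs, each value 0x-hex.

Trace:
#0 VA=0x3E07A15 (r,kernel):
  lvl0: tbl 0x19, slot 31 ⇒ 0x1D007 (P1/RW1/US1/PS0)
  lvl1: tbl 0x1D, slot 7 ⇒ 0x1F007 (P1/RW1/US1/PS0)
  ✓ 0x1FA15  — 2 lookups
#1 VA=0x3C185C4 (r,kernel):
  lvl0: tbl 0x19, slot 30 ⇒ 0x23007 (P1/RW1/US1/PS0)
  lvl1: tbl 0x23, slot 24 ⇒ 0x27007 (P1/RW1/US1/PS0)
  ✓ 0x275C4  — 2 lookups
#2 VA=0x320459F (r,kernel):
  lvl0: tbl 0x19, slot 25 ⇒ 0x28007 (P1/RW1/US1/PS0)
  lvl1: tbl 0x28, slot 4 ⇒ 0x52002 (P0/RW1/US0/PS0)
  ✗ PAGE_NOT_PRESENT  [2 reads]
#3 VA=0x1216531 (r,kernel):
  lvl0: tbl 0x19, slot 9 ⇒ 0x29007 (P1/RW1/US1/PS0)
  lvl1: tbl 0x29, slot 22 ⇒ 0x2B007 (P1/RW1/US1/PS0)
  ✓ 0x2B531  — 2 lookups
#4 VA=0xA1AAA0 (r,kernel):
  lvl0: tbl 0x19, slot 5 ⇒ 0x2F007 (P1/RW1/US1/PS0)
  lvl1: tbl 0x2F, slot 26 ⇒ 0x65006 (P0/RW1/US1/PS0)
  ✗ PAGE_NOT_PRESENT  [2 reads]
#5 VA=0x221ECD5 (r,kernel):
  lvl0: tbl 0x19, slot 17 ⇒ 0x31007 (P1/RW1/US1/PS0)
  lvl1: tbl 0x31, slot 30 ⇒ 0x35007 (P1/RW1/US1/PS0)
  ✓ 0x35CD5  — 2 lookups
#6 VA=0x3A0C452 (r,kernel):
  lvl0: tbl 0x19, slot 29 ⇒ 0x39007 (P1/RW1/US1/PS0)
  lvl1: tbl 0x39, slot 12 ⇒ 0x3C007 (P1/RW1/US1/PS0)
  ✓ 0x3C452  — 2 lookups

TLB: [["0x3E07", "0x1F"], ["0x3C18", "0x27"], ["0x1216", "0x2B"], ["0x221E", "0x35"], ["0x3A0C", "0x3C"]]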